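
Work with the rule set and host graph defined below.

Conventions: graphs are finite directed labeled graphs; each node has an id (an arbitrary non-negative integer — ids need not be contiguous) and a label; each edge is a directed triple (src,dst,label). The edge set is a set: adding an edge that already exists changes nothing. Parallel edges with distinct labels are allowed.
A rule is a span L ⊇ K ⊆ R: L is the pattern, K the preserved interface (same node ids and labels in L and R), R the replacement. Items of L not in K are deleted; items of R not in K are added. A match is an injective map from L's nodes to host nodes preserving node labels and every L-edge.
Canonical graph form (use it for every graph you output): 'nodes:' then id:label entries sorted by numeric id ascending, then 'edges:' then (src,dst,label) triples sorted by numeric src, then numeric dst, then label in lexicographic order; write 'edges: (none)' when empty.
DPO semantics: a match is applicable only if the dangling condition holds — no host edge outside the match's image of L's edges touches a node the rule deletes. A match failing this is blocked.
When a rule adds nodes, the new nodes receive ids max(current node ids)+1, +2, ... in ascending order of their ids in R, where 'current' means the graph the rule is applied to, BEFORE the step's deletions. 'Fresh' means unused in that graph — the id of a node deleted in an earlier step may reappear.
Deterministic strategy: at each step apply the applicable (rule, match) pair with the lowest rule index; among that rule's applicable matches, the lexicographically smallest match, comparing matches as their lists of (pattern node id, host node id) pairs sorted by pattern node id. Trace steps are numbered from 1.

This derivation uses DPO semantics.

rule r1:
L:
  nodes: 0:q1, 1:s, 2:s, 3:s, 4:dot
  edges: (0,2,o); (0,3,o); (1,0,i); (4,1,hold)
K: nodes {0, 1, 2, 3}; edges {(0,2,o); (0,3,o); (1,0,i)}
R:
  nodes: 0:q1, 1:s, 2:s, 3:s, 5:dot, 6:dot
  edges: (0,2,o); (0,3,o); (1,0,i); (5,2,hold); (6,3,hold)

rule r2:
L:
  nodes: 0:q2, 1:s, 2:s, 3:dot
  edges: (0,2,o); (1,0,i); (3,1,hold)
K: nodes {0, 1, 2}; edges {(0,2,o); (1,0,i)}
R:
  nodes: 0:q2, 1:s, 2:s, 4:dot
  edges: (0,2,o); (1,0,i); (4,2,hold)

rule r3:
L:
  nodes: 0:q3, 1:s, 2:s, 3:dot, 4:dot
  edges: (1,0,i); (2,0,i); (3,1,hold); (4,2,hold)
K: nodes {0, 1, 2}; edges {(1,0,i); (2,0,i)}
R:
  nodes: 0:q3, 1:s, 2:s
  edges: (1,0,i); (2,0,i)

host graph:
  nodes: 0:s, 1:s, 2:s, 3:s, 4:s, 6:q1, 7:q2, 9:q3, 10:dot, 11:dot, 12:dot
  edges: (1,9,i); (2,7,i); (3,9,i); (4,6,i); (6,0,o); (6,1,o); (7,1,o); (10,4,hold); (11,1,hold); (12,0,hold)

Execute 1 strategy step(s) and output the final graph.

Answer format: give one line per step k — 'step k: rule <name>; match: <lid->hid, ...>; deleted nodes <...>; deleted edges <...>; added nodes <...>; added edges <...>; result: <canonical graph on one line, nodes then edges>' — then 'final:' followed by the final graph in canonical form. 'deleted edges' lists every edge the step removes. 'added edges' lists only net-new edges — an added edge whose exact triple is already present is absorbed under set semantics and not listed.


step 1: rule r1; match: 0->6, 1->4, 2->0, 3->1, 4->10; deleted nodes 10; deleted edges (10,4,hold); added nodes 13, 14; added edges (13,0,hold); (14,1,hold); result: nodes: 0:s, 1:s, 2:s, 3:s, 4:s, 6:q1, 7:q2, 9:q3, 11:dot, 12:dot, 13:dot, 14:dot edges: (1,9,i); (2,7,i); (3,9,i); (4,6,i); (6,0,o); (6,1,o); (7,1,o); (11,1,hold); (12,0,hold); (13,0,hold); (14,1,hold)
final:
nodes: 0:s, 1:s, 2:s, 3:s, 4:s, 6:q1, 7:q2, 9:q3, 11:dot, 12:dot, 13:dot, 14:dot
edges: (1,9,i); (2,7,i); (3,9,i); (4,6,i); (6,0,o); (6,1,o); (7,1,o); (11,1,hold); (12,0,hold); (13,0,hold); (14,1,hold)


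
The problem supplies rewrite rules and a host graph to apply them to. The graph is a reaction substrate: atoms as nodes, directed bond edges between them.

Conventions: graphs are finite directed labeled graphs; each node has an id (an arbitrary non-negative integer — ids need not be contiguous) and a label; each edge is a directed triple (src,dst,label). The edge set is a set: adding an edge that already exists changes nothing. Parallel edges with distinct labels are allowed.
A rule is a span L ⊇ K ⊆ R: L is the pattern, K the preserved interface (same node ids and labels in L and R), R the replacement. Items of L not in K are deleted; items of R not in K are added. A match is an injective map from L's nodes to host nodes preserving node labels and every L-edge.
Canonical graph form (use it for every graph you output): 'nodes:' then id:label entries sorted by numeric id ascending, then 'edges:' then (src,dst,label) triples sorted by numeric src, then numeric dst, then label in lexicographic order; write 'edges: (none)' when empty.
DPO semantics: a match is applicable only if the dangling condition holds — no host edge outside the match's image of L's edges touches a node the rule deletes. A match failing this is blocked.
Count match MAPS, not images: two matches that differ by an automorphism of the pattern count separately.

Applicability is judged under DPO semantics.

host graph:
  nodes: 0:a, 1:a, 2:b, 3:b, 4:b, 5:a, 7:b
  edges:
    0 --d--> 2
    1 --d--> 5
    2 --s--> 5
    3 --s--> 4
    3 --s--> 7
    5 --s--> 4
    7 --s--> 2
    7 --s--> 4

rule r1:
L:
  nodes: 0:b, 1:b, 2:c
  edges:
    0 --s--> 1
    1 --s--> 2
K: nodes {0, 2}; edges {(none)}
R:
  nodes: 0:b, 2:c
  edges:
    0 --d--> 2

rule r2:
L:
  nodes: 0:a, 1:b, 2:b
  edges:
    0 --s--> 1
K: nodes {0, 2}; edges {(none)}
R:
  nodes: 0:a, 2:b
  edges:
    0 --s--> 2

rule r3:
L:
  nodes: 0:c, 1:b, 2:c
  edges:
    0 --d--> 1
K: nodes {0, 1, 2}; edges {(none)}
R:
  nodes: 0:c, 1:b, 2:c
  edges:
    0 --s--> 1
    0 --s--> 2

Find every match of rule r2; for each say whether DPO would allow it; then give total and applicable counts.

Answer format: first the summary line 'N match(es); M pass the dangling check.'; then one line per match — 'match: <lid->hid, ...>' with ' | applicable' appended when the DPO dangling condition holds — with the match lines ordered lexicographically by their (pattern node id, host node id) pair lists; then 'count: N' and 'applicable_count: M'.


3 match(es); 0 pass the dangling check.
match: 0->5, 1->4, 2->2
match: 0->5, 1->4, 2->3
match: 0->5, 1->4, 2->7
count: 3
applicable_count: 0


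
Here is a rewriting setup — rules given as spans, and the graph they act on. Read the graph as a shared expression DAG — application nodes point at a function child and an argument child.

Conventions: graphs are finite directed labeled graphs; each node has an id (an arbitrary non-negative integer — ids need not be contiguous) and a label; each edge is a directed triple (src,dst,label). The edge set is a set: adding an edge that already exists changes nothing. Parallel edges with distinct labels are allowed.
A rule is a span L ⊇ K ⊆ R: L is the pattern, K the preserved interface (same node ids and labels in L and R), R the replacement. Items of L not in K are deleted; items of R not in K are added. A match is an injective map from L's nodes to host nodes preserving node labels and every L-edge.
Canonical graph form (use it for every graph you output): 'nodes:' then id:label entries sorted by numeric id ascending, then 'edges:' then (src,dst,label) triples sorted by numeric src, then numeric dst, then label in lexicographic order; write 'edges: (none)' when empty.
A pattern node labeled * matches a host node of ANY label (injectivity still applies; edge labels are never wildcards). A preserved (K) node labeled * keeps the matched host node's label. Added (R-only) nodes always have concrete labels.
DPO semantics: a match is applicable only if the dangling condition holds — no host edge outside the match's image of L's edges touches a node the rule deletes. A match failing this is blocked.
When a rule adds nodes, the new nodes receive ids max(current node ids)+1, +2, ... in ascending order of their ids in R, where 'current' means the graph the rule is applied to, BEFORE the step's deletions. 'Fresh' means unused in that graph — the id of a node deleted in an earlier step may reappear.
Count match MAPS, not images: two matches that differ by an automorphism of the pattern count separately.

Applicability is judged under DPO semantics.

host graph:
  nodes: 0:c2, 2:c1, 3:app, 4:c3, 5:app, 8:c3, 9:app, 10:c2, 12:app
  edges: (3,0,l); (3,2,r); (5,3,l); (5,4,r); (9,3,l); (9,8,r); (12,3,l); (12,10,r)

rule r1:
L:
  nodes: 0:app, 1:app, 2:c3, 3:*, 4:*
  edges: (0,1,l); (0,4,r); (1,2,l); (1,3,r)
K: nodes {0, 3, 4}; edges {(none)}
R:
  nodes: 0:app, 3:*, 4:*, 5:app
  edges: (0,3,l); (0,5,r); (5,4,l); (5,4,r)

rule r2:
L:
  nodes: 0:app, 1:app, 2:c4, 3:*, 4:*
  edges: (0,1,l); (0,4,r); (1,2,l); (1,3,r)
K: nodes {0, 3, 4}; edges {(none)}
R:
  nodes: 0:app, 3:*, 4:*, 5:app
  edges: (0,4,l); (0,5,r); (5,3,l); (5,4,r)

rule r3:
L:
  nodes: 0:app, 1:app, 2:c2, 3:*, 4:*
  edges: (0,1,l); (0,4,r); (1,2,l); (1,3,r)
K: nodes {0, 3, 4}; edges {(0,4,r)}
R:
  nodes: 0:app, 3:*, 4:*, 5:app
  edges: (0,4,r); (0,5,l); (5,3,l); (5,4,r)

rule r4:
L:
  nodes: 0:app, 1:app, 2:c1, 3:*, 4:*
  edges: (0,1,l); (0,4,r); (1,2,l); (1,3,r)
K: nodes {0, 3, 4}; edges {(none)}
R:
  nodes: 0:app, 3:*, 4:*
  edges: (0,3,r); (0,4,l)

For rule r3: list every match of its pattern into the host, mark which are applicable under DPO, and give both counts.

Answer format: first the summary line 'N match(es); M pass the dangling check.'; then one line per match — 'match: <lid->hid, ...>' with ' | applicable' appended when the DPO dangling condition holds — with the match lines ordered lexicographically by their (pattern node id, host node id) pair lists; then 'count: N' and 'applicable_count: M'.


3 match(es); 0 pass the dangling check.
match: 0->5, 1->3, 2->0, 3->2, 4->4
match: 0->9, 1->3, 2->0, 3->2, 4->8
match: 0->12, 1->3, 2->0, 3->2, 4->10
count: 3
applicable_count: 0


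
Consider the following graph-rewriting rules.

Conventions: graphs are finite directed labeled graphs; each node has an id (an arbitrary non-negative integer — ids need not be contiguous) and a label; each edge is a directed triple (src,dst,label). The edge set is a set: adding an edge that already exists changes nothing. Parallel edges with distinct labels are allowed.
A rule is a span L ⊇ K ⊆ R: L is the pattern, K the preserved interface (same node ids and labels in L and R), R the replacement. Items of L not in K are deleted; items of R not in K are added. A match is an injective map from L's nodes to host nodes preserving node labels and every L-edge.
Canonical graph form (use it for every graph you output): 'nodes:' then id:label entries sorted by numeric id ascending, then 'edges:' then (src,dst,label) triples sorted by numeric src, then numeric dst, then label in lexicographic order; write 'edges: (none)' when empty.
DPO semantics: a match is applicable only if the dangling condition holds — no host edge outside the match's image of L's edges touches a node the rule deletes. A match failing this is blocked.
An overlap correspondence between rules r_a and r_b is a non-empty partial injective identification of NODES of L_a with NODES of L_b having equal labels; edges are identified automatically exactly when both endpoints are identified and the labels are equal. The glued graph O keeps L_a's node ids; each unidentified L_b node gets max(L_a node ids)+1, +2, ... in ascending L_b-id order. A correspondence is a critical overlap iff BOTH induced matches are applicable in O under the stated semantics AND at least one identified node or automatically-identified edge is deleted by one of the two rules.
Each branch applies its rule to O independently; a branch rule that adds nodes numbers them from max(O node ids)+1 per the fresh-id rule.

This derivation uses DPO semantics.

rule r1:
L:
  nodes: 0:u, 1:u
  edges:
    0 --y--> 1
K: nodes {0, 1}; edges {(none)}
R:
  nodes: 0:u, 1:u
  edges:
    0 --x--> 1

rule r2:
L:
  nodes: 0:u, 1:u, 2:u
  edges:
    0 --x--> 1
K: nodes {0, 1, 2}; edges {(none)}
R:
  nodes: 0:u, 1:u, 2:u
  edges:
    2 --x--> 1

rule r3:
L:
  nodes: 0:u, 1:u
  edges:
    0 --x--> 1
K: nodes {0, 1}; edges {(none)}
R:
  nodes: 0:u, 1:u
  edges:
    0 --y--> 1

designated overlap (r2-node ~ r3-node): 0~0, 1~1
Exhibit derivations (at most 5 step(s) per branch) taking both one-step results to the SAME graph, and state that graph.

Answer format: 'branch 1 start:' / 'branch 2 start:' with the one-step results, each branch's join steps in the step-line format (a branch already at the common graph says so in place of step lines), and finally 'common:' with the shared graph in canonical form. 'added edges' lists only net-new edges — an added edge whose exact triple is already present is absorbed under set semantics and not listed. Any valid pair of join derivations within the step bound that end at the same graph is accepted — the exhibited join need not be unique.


branch 1 start:
nodes: 0:u, 1:u, 2:u
edges: (2,1,x)
branch 2 start:
nodes: 0:u, 1:u, 2:u
edges: (0,1,y)
branch 1 step 1: rule r2; match: 0->2, 1->1, 2->0; deleted nodes (none); deleted edges (2,1,x); added nodes (none); added edges (0,1,x); result: nodes: 0:u, 1:u, 2:u edges: (0,1,x)
branch 2 step 1: rule r1; match: 0->0, 1->1; deleted nodes (none); deleted edges (0,1,y); added nodes (none); added edges (0,1,x); result: nodes: 0:u, 1:u, 2:u edges: (0,1,x)
common:
nodes: 0:u, 1:u, 2:u
edges: (0,1,x)


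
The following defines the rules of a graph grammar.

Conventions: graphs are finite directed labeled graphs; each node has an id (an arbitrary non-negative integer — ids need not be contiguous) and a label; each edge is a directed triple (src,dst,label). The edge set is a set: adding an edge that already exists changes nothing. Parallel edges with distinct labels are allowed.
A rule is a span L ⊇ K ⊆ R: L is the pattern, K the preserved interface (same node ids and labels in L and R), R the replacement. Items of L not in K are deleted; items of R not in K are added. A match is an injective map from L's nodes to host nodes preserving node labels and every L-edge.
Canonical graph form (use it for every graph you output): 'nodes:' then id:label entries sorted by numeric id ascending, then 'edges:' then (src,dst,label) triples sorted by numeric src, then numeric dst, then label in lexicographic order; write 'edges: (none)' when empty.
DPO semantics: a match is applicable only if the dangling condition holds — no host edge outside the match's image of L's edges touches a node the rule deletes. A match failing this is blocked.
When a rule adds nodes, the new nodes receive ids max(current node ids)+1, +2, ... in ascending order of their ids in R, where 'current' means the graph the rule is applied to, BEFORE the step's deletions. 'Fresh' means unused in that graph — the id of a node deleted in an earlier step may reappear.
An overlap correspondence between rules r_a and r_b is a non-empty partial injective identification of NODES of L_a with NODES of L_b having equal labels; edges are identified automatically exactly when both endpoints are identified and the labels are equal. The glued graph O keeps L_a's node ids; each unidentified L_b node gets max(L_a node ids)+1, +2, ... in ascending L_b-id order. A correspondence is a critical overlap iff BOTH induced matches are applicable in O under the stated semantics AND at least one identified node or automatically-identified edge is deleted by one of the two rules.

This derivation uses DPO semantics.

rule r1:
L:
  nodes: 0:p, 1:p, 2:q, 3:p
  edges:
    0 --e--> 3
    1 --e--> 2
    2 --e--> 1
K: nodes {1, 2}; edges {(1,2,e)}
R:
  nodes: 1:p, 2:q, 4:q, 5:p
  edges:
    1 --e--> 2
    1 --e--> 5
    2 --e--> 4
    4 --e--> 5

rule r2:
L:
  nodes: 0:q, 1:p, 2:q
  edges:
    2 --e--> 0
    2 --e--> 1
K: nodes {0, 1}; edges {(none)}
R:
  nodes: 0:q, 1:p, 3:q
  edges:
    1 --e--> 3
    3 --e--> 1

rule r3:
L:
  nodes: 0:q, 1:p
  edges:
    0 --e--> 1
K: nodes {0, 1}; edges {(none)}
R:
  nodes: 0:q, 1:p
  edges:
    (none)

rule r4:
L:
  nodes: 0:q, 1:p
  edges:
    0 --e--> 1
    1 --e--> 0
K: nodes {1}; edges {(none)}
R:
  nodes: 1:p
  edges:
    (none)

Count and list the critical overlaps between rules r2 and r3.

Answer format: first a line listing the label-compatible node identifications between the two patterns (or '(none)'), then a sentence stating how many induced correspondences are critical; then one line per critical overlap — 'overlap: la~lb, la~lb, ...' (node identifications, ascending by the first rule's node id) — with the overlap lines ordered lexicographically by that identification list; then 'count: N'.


label-compatible node identifications between L(r2) and L(r3): 0~0, 1~1, 2~0
1 of the induced correspondences is a critical overlap of r2 and r3.
overlap: 1~1, 2~0
count: 1


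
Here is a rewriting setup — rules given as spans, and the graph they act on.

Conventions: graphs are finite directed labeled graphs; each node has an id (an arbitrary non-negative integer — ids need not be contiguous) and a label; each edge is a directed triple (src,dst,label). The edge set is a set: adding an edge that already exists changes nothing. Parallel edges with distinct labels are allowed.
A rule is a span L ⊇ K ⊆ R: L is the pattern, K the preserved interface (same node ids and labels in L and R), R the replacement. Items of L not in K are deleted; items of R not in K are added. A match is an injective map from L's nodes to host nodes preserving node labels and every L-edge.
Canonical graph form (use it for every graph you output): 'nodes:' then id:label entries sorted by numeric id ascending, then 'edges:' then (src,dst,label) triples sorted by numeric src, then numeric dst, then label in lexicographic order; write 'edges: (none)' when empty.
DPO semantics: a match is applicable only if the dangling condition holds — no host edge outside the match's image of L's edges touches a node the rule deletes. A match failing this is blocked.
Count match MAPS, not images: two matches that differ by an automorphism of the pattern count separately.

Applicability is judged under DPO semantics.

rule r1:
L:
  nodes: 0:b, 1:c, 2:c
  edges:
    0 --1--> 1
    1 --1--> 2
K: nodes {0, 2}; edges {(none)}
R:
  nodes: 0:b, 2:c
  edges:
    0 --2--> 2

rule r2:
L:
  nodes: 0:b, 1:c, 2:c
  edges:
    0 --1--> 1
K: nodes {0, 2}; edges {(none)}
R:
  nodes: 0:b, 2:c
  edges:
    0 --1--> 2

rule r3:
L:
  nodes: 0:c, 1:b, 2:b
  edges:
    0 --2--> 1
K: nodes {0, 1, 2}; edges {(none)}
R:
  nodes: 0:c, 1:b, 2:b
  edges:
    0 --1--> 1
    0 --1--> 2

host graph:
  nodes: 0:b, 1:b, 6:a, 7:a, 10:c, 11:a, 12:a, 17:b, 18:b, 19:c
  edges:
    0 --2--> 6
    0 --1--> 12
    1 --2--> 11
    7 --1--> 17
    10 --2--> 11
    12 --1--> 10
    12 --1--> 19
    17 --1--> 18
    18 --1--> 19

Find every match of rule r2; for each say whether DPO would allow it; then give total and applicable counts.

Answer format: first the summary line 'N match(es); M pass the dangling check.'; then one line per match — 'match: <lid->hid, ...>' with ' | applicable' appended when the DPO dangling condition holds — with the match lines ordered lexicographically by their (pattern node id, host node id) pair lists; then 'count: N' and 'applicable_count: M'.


1 match(es); 0 pass the dangling check.
match: 0->18, 1->19, 2->10
count: 1
applicable_count: 0


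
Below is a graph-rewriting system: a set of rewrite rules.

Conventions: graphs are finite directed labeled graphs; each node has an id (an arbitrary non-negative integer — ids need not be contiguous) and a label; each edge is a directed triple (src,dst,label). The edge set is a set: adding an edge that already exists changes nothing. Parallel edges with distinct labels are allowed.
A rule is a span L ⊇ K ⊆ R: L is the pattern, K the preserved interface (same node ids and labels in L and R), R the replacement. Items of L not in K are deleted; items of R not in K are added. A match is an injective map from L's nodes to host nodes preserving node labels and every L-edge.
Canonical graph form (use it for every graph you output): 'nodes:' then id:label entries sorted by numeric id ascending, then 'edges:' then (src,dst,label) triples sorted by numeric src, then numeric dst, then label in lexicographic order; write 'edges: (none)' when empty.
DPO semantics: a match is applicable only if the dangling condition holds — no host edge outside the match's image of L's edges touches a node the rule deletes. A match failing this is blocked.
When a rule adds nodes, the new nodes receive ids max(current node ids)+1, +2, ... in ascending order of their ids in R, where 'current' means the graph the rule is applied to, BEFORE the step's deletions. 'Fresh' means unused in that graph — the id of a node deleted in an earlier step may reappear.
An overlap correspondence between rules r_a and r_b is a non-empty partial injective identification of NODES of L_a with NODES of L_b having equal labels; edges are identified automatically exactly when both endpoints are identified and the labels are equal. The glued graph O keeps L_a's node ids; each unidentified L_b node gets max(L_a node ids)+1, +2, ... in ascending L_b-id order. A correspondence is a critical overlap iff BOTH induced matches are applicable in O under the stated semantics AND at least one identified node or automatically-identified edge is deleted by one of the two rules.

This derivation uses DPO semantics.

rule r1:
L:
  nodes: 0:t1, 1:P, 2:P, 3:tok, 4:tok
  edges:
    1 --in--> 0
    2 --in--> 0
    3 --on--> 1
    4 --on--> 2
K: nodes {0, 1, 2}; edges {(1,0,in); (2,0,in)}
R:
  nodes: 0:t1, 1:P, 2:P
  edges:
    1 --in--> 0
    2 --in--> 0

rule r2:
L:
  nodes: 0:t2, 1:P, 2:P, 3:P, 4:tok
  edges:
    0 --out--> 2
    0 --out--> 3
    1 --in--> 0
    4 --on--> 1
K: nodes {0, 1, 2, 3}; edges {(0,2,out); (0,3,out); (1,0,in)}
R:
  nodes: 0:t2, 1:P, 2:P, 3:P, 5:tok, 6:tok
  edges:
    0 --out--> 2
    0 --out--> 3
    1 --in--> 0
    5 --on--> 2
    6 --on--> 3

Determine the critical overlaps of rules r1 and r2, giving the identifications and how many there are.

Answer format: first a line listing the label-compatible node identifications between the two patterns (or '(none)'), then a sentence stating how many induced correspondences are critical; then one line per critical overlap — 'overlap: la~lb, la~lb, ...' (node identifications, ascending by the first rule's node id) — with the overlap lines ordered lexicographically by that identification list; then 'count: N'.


label-compatible node identifications between L(r1) and L(r2): 1~1, 1~2, 1~3, 2~1, 2~2, 2~3, 3~4, 4~4
6 of the induced correspondences are critical overlaps of r1 and r2.
overlap: 1~1, 2~2, 3~4
overlap: 1~1, 2~3, 3~4
overlap: 1~1, 3~4
overlap: 1~2, 2~1, 4~4
overlap: 1~3, 2~1, 4~4
overlap: 2~1, 4~4
count: 6


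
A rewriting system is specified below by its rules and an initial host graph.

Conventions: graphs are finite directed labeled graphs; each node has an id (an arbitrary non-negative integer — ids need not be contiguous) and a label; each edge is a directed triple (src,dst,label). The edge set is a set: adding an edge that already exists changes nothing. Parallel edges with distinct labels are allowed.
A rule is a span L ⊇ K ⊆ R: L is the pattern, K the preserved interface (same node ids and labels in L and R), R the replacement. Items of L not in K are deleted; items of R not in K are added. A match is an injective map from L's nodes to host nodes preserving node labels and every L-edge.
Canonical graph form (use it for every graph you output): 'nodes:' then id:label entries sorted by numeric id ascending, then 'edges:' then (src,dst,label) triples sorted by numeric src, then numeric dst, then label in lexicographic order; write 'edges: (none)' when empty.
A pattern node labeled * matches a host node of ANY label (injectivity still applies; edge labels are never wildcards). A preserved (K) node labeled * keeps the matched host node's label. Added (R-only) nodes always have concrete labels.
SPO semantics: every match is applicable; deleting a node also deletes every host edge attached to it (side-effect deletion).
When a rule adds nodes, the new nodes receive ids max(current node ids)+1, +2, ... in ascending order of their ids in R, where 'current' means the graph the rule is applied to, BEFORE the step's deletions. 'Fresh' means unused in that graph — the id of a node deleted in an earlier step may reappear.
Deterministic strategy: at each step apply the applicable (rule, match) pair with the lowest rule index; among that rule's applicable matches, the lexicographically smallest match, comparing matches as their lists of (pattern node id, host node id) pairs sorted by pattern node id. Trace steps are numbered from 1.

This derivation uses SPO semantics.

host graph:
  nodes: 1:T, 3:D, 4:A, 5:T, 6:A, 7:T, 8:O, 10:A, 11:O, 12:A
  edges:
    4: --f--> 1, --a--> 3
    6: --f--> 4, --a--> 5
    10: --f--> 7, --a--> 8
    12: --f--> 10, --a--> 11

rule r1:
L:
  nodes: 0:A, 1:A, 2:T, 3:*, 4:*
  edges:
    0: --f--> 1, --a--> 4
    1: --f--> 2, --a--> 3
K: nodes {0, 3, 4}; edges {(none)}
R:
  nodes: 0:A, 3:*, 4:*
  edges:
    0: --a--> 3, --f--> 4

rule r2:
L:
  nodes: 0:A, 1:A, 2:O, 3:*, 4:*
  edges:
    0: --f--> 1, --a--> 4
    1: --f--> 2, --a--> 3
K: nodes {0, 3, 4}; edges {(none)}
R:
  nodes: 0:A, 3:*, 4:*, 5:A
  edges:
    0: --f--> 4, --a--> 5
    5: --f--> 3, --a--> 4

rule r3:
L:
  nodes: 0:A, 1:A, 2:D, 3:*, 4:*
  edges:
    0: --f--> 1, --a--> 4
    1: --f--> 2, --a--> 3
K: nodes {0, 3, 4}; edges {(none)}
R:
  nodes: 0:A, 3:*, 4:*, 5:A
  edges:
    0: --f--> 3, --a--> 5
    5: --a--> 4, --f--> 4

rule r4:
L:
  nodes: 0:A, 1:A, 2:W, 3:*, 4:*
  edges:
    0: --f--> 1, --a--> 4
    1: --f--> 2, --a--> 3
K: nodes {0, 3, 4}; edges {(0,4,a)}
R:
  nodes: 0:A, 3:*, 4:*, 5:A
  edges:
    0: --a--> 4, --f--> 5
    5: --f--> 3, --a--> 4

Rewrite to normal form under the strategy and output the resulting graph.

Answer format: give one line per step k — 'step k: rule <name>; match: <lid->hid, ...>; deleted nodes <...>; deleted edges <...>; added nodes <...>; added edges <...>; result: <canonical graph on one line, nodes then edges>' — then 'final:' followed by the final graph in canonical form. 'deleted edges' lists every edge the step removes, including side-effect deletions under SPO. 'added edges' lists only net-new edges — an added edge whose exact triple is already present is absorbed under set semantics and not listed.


step 1: rule r1; match: 0->6, 1->4, 2->1, 3->3, 4->5; deleted nodes 1, 4; deleted edges (4,1,f); (4,3,a); (6,4,f); (6,5,a); added nodes (none); added edges (6,3,a); (6,5,f); result: nodes: 3:D, 5:T, 6:A, 7:T, 8:O, 10:A, 11:O, 12:A edges: (6,3,a); (6,5,f); (10,7,f); (10,8,a); (12,10,f); (12,11,a)
step 2: rule r1; match: 0->12, 1->10, 2->7, 3->8, 4->11; deleted nodes 7, 10; deleted edges (10,7,f); (10,8,a); (12,10,f); (12,11,a); added nodes (none); added edges (12,8,a); (12,11,f); result: nodes: 3:D, 5:T, 6:A, 8:O, 11:O, 12:A edges: (6,3,a); (6,5,f); (12,8,a); (12,11,f)
final:
nodes: 3:D, 5:T, 6:A, 8:O, 11:O, 12:A
edges: (6,3,a); (6,5,f); (12,8,a); (12,11,f)


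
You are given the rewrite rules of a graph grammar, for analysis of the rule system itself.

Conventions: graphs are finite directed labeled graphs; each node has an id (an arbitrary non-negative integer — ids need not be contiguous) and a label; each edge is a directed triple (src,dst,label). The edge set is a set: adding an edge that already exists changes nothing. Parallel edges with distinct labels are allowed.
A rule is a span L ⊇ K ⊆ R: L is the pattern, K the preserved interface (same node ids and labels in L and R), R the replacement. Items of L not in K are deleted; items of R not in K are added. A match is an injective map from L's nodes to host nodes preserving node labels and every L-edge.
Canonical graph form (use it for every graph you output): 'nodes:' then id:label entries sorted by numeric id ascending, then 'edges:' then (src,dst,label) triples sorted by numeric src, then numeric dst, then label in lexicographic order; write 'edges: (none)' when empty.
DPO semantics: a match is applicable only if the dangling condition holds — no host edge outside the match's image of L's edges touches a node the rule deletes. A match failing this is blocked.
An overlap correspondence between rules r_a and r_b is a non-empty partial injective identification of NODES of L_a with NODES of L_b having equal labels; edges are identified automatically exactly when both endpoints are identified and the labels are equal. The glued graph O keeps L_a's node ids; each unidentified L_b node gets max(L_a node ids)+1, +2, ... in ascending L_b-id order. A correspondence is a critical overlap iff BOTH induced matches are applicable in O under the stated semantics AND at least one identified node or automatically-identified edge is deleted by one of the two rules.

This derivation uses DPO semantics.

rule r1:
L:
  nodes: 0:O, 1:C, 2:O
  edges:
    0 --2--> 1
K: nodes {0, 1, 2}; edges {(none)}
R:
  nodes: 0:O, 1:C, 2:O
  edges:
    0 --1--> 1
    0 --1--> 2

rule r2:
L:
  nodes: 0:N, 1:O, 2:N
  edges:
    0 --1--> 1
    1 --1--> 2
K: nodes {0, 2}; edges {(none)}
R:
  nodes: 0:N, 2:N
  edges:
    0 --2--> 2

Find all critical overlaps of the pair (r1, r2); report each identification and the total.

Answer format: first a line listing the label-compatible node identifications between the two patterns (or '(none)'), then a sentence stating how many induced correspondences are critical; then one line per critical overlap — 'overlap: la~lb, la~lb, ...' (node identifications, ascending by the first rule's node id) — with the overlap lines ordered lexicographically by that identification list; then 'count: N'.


label-compatible node identifications between L(r1) and L(r2): 0~1, 2~1
1 of the induced correspondences is a critical overlap of r1 and r2.
overlap: 2~1
count: 1


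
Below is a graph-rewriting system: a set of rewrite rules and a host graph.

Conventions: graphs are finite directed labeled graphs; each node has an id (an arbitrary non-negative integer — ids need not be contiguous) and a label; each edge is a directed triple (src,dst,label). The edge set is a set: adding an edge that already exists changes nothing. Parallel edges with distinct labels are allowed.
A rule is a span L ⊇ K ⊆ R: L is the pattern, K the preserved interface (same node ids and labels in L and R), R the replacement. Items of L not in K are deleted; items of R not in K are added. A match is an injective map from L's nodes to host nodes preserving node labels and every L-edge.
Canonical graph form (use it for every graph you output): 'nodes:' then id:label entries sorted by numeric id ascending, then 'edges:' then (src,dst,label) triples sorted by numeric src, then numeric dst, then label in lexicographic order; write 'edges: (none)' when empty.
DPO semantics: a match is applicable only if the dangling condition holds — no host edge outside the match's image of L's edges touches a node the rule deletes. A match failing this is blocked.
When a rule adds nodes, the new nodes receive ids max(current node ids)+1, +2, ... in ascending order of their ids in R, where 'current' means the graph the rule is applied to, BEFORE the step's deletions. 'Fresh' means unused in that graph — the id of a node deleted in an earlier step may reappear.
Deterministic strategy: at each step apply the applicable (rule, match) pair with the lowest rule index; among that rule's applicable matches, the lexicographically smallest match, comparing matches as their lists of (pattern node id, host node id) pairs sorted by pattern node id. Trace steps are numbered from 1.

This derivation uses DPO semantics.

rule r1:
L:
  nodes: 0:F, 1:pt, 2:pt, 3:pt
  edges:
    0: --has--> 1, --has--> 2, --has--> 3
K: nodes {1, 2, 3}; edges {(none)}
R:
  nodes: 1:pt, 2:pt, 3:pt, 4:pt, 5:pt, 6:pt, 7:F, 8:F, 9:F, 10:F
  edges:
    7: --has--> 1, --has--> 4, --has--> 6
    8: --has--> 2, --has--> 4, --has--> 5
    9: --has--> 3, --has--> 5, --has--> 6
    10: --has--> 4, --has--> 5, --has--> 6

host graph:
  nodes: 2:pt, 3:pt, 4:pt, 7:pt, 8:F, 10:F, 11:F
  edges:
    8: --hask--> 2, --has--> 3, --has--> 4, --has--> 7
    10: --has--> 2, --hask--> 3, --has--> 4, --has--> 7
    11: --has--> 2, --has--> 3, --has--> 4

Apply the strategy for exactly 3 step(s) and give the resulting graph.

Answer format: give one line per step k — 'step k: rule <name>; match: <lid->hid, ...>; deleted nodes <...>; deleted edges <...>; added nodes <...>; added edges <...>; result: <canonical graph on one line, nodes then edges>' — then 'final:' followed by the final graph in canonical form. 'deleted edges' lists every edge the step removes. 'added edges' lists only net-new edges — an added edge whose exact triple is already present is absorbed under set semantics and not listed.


step 1: rule r1; match: 0->11, 1->2, 2->3, 3->4; deleted nodes 11; deleted edges (11,2,has); (11,3,has); (11,4,has); added nodes 12, 13, 14, 15, 16, 17, 18; added edges (15,2,has); (15,12,has); (15,14,has); (16,3,has); (16,12,has); (16,13,has); (17,4,has); (17,13,has); (17,14,has); (18,12,has); (18,13,has); (18,14,has); result: nodes: 2:pt, 3:pt, 4:pt, 7:pt, 8:F, 10:F, 12:pt, 13:pt, 14:pt, 15:F, 16:F, 17:F, 18:F edges: (8,2,hask); (8,3,has); (8,4,has); (8,7,has); (10,2,has); (10,3,hask); (10,4,has); (10,7,has); (15,2,has); (15,12,has); (15,14,has); (16,3,has); (16,12,has); (16,13,has); (17,4,has); (17,13,has); (17,14,has); (18,12,has); (18,13,has); (18,14,has)
step 2: rule r1; match: 0->15, 1->2, 2->12, 3->14; deleted nodes 15; deleted edges (15,2,has); (15,12,has); (15,14,has); added nodes 19, 20, 21, 22, 23, 24, 25; added edges (22,2,has); (22,19,has); (22,21,has); (23,12,has); (23,19,has); (23,20,has); (24,14,has); (24,20,has); (24,21,has); (25,19,has); (25,20,has); (25,21,has); result: nodes: 2:pt, 3:pt, 4:pt, 7:pt, 8:F, 10:F, 12:pt, 13:pt, 14:pt, 16:F, 17:F, 18:F, 19:pt, 20:pt, 21:pt, 22:F, 23:F, 24:F, 25:F edges: (8,2,hask); (8,3,has); (8,4,has); (8,7,has); (10,2,has); (10,3,hask); (10,4,has); (10,7,has); (16,3,has); (16,12,has); (16,13,has); (17,4,has); (17,13,has); (17,14,has); (18,12,has); (18,13,has); (18,14,has); (22,2,has); (22,19,has); (22,21,has); (23,12,has); (23,19,has); (23,20,has); (24,14,has); (24,20,has); (24,21,has); (25,19,has); (25,20,has); (25,21,has)
step 3: rule r1; match: 0->16, 1->3, 2->12, 3->13; deleted nodes 16; deleted edges (16,3,has); (16,12,has); (16,13,has); added nodes 26, 27, 28, 29, 30, 31, 32; added edges (29,3,has); (29,26,has); (29,28,has); (30,12,has); (30,26,has); (30,27,has); (31,13,has); (31,27,has); (31,28,has); (32,26,has); (32,27,has); (32,28,has); result: nodes: 2:pt, 3:pt, 4:pt, 7:pt, 8:F, 10:F, 12:pt, 13:pt, 14:pt, 17:F, 18:F, 19:pt, 20:pt, 21:pt, 22:F, 23:F, 24:F, 25:F, 26:pt, 27:pt, 28:pt, 29:F, 30:F, 31:F, 32:F edges: (8,2,hask); (8,3,has); (8,4,has); (8,7,has); (10,2,has); (10,3,hask); (10,4,has); (10,7,has); (17,4,has); (17,13,has); (17,14,has); (18,12,has); (18,13,has); (18,14,has); (22,2,has); (22,19,has); (22,21,has); (23,12,has); (23,19,has); (23,20,has); (24,14,has); (24,20,has); (24,21,has); (25,19,has); (25,20,has); (25,21,has); (29,3,has); (29,26,has); (29,28,has); (30,12,has); (30,26,has); (30,27,has); (31,13,has); (31,27,has); (31,28,has); (32,26,has); (32,27,has); (32,28,has)
final:
nodes: 2:pt, 3:pt, 4:pt, 7:pt, 8:F, 10:F, 12:pt, 13:pt, 14:pt, 17:F, 18:F, 19:pt, 20:pt, 21:pt, 22:F, 23:F, 24:F, 25:F, 26:pt, 27:pt, 28:pt, 29:F, 30:F, 31:F, 32:F
edges: (8,2,hask); (8,3,has); (8,4,has); (8,7,has); (10,2,has); (10,3,hask); (10,4,has); (10,7,has); (17,4,has); (17,13,has); (17,14,has); (18,12,has); (18,13,has); (18,14,has); (22,2,has); (22,19,has); (22,21,has); (23,12,has); (23,19,has); (23,20,has); (24,14,has); (24,20,has); (24,21,has); (25,19,has); (25,20,has); (25,21,has); (29,3,has); (29,26,has); (29,28,has); (30,12,has); (30,26,has); (30,27,has); (31,13,has); (31,27,has); (31,28,has); (32,26,has); (32,27,has); (32,28,has)


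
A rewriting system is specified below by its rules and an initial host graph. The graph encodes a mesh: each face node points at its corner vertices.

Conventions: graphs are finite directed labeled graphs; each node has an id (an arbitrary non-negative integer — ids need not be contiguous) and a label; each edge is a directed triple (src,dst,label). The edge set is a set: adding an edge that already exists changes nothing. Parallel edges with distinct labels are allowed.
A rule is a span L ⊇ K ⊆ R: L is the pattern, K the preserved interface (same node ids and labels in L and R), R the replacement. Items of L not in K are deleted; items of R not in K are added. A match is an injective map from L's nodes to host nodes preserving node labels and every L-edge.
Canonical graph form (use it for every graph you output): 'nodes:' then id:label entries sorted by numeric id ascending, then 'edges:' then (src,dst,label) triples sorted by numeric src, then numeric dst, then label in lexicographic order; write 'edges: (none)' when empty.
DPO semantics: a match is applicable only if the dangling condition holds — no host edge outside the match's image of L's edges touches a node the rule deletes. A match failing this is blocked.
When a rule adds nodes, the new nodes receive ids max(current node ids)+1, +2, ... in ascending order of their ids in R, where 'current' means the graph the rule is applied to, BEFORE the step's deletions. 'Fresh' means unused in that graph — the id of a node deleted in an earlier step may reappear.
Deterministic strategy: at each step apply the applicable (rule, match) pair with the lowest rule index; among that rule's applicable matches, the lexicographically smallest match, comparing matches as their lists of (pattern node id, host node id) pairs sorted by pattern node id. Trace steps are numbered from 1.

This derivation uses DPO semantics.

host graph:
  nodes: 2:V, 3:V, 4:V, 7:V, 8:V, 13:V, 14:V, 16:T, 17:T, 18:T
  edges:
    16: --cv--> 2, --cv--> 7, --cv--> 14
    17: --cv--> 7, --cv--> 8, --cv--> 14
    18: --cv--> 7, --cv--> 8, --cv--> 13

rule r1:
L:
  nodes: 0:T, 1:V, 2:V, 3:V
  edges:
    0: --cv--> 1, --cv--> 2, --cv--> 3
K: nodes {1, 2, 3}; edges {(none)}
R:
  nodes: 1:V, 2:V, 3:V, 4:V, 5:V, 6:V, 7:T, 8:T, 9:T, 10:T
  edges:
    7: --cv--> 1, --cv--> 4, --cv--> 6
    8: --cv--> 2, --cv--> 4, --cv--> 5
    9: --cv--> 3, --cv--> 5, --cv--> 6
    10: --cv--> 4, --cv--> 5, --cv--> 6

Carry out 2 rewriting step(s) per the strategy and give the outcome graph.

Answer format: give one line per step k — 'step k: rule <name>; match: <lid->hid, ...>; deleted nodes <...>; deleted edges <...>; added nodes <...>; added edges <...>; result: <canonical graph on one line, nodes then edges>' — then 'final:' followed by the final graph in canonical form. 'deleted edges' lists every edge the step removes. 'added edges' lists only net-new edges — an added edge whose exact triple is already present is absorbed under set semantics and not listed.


step 1: rule r1; match: 0->16, 1->2, 2->7, 3->14; deleted nodes 16; deleted edges (16,2,cv); (16,7,cv); (16,14,cv); added nodes 19, 20, 21, 22, 23, 24, 25; added edges (22,2,cv); (22,19,cv); (22,21,cv); (23,7,cv); (23,19,cv); (23,20,cv); (24,14,cv); (24,20,cv); (24,21,cv); (25,19,cv); (25,20,cv); (25,21,cv); result: nodes: 2:V, 3:V, 4:V, 7:V, 8:V, 13:V, 14:V, 17:T, 18:T, 19:V, 20:V, 21:V, 22:T, 23:T, 24:T, 25:T edges: (17,7,cv); (17,8,cv); (17,14,cv); (18,7,cv); (18,8,cv); (18,13,cv); (22,2,cv); (22,19,cv); (22,21,cv); (23,7,cv); (23,19,cv); (23,20,cv); (24,14,cv); (24,20,cv); (24,21,cv); (25,19,cv); (25,20,cv); (25,21,cv)
step 2: rule r1; match: 0->17, 1->7, 2->8, 3->14; deleted nodes 17; deleted edges (17,7,cv); (17,8,cv); (17,14,cv); added nodes 26, 27, 28, 29, 30, 31, 32; added edges (29,7,cv); (29,26,cv); (29,28,cv); (30,8,cv); (30,26,cv); (30,27,cv); (31,14,cv); (31,27,cv); (31,28,cv); (32,26,cv); (32,27,cv); (32,28,cv); result: nodes: 2:V, 3:V, 4:V, 7:V, 8:V, 13:V, 14:V, 18:T, 19:V, 20:V, 21:V, 22:T, 23:T, 24:T, 25:T, 26:V, 27:V, 28:V, 29:T, 30:T, 31:T, 32:T edges: (18,7,cv); (18,8,cv); (18,13,cv); (22,2,cv); (22,19,cv); (22,21,cv); (23,7,cv); (23,19,cv); (23,20,cv); (24,14,cv); (24,20,cv); (24,21,cv); (25,19,cv); (25,20,cv); (25,21,cv); (29,7,cv); (29,26,cv); (29,28,cv); (30,8,cv); (30,26,cv); (30,27,cv); (31,14,cv); (31,27,cv); (31,28,cv); (32,26,cv); (32,27,cv); (32,28,cv)
final:
nodes: 2:V, 3:V, 4:V, 7:V, 8:V, 13:V, 14:V, 18:T, 19:V, 20:V, 21:V, 22:T, 23:T, 24:T, 25:T, 26:V, 27:V, 28:V, 29:T, 30:T, 31:T, 32:T
edges: (18,7,cv); (18,8,cv); (18,13,cv); (22,2,cv); (22,19,cv); (22,21,cv); (23,7,cv); (23,19,cv); (23,20,cv); (24,14,cv); (24,20,cv); (24,21,cv); (25,19,cv); (25,20,cv); (25,21,cv); (29,7,cv); (29,26,cv); (29,28,cv); (30,8,cv); (30,26,cv); (30,27,cv); (31,14,cv); (31,27,cv); (31,28,cv); (32,26,cv); (32,27,cv); (32,28,cv)
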